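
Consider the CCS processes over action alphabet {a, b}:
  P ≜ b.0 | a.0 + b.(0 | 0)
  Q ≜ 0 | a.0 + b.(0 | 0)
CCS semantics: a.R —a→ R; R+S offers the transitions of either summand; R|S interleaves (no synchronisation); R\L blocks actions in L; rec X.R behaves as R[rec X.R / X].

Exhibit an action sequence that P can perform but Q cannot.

Reachable graph of P (4 states):
  s0 = b.0 | a.0 + b.(0 | 0) → --a--▸ s1, --b--▸ s2, --b--▸ s3
  s1 = b.0 | 0 → --b--▸ s2
  s2 = 0 | 0 → stopped
  s3 = 0 | a.0 → --a--▸ s2
Reachable graph of Q (2 states):
  t0 = 0 | a.0 + b.(0 | 0) → --a--▸ t1, --b--▸ t1
  t1 = 0 | 0 → stopped
Executing ab from P (initial set {s0}):
  after a @ step 1: {s1}
  after b @ step 2: {s2}
  ✓ P
Executing ab from Q (initial set {t0}):
  after a @ step 1: {t1}
  after b @ step 2: no successor for Q

ab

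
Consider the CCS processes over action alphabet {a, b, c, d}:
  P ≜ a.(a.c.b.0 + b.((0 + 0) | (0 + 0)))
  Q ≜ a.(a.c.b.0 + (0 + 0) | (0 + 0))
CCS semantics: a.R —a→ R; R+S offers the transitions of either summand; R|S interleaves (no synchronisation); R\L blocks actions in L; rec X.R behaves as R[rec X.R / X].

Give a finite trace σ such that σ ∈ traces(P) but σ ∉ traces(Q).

ab

LTS(P): 6 reachable states
  u0 = a.(a.c.b.0 + b.((0 + 0) | (0 + 0))) | --a--▸ u1
  u1 = a.c.b.0 + b.((0 + 0) | (0 + 0)) | --a--▸ u2, --b--▸ u3
  u2 = c.b.0 | --c--▸ u4
  u3 = (0 + 0) | (0 + 0) | ∅
  u4 = b.0 | --b--▸ u5
  u5 = 0 | ∅
LTS(Q): 5 reachable states
  v0 = a.(a.c.b.0 + (0 + 0) | (0 + 0)) | --a--▸ v1
  v1 = a.c.b.0 + (0 + 0) | (0 + 0) | --a--▸ v2
  v2 = c.b.0 | --c--▸ v3
  v3 = b.0 | --b--▸ v4
  v4 = 0 | ∅
Run σ = ⟨ab⟩ on P: start {u0}
  after a @ step 1: {u1}
  after b @ step 2: {u3}
  — P admits the full trace.
Run σ = ⟨ab⟩ on Q: start {v0}
  after a @ step 1: {v1}
  after b @ step 2: ∅  — Q cannot continue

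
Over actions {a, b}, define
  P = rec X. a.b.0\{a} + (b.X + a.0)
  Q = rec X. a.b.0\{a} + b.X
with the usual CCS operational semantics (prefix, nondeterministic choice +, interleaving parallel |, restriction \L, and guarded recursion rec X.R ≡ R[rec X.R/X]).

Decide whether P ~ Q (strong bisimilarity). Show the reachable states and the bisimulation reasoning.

P ≁ Q

Reachable graph of P (4 states):
  p0 = rec X. a.b.0\{a} + (b.X + a.0) has moves ··a··> p1, ··a··> p2, ··b··> p0
  p1 = 0 has moves stopped
  p2 = b.0\{a} has moves ··b··> p3
  p3 = 0\{a} has moves stopped
Reachable graph of Q (3 states):
  q0 = rec X. a.b.0\{a} + b.X has moves ··a··> q1, ··b··> q0
  q1 = b.0\{a} has moves ··b··> q2
  q2 = 0\{a} has moves stopped
Coarsest stable partition (strong bisimilarity classes):
  B0 = {p0}
  B1 = {p2, q1}
  B2 = {p1, p3, q2}
  B3 = {q0}
p0 ∈ B0, q0 ∈ B3 → different blocks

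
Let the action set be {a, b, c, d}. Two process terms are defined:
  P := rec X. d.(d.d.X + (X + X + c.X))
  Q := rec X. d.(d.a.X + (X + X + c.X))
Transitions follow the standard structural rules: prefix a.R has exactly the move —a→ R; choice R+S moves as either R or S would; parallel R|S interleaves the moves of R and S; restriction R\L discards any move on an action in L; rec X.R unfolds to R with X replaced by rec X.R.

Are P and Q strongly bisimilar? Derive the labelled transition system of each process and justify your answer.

Reachable graph of P (3 states):
  m0 = rec X. d.(d.d.X + (X + X + c.X)) has moves =d=> m1
  m1 = d.d.(rec X. d.(d.d.X + (X + X + c.X))) + ((rec X. d.(d.d.X + (X + X + c.X))) + (rec X. d.(d.d.X + (X + X + c.X))) + c.(rec X. d.(d.d.X + (X + X + c.X)))) has moves =c=> m0, =d=> m1, =d=> m2
  m2 = d.(rec X. d.(d.d.X + (X + X + c.X))) has moves =d=> m0
Reachable graph of Q (3 states):
  n0 = rec X. d.(d.a.X + (X + X + c.X)) has moves =d=> n1
  n1 = d.a.(rec X. d.(d.a.X + (X + X + c.X))) + ((rec X. d.(d.a.X + (X + X + c.X))) + (rec X. d.(d.a.X + (X + X + c.X))) + c.(rec X. d.(d.a.X + (X + X + c.X)))) has moves =c=> n0, =d=> n1, =d=> n2
  n2 = a.(rec X. d.(d.a.X + (X + X + c.X))) has moves =a=> n0
Partition-refinement fixed point:
  B0 = {m0}
  B1 = {m1}
  B2 = {m2}
  B3 = {n0}
  B4 = {n1}
  B5 = {n2}
m0 ∈ B0, n0 ∈ B3 → different blocks

P ≁ Q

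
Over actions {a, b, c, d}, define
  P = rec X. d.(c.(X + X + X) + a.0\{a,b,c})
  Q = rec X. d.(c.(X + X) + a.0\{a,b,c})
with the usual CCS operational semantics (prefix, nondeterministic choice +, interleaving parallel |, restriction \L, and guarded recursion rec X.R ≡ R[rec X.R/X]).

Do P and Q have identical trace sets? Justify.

P's transition system — 4 states:
  u0 = rec X. d.(c.(X + X + X) + a.0\{a,b,c}) | =d=> u1
  u1 = c.((rec X. d.(c.(X + X + X) + a.0\{a,b,c})) + (rec X. d.(c.(X + X + X) + a.0\{a,b,c})) + (rec X. d.(c.(X + X + X) + a.0\{a,b,c}))) + a.0\{a,b,c} | =a=> u2, =c=> u3
  u2 = 0\{a,b,c} | ·
  u3 = (rec X. d.(c.(X + X + X) + a.0\{a,b,c})) + (rec X. d.(c.(X + X + X) + a.0\{a,b,c})) + (rec X. d.(c.(X + X + X) + a.0\{a,b,c})) | =d=> u1
Q's transition system — 4 states:
  v0 = rec X. d.(c.(X + X) + a.0\{a,b,c}) | =d=> v1
  v1 = c.((rec X. d.(c.(X + X) + a.0\{a,b,c})) + (rec X. d.(c.(X + X) + a.0\{a,b,c}))) + a.0\{a,b,c} | =a=> v2, =c=> v3
  v2 = 0\{a,b,c} | ·
  v3 = (rec X. d.(c.(X + X) + a.0\{a,b,c})) + (rec X. d.(c.(X + X) + a.0\{a,b,c})) | =d=> v1
Partition-refinement fixed point:
  B0 = {u0, u3, v0, v3}
  B1 = {u1, v1}
  B2 = {u2, v2}
u0 ∈ B0, v0 ∈ B0 → same block
Bisimilar ⇒ trace-equivalent.

YES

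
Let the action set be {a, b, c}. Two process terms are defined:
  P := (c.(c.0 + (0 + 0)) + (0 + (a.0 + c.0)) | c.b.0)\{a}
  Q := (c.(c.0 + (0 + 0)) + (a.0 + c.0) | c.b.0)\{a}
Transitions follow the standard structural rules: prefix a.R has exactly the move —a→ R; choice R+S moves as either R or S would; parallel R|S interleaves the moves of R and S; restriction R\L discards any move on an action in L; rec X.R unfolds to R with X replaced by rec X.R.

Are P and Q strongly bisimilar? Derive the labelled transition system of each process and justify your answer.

P ~ Q

Reachable graph of P (8 states):
  m0 = (c.(c.0 + (0 + 0)) + (0 + (a.0 + c.0)) | c.b.0)\{a} | ··c··> m1, ··c··> m2, ··c··> m3
  m1 = ((0 + (a.0 + c.0)) | b.0)\{a} | ··b··> m4, ··c··> m5
  m2 = (0 | c.b.0)\{a} | ··c··> m5
  m3 = (c.0 + (0 + 0))\{a} | ··c··> m6
  m4 = ((0 + (a.0 + c.0)) | 0)\{a} | ··c··> m7
  m5 = (0 | b.0)\{a} | ··b··> m7
  m6 = 0\{a} | ∅
  m7 = (0 | 0)\{a} | ∅
Reachable graph of Q (8 states):
  n0 = (c.(c.0 + (0 + 0)) + (a.0 + c.0) | c.b.0)\{a} | ··c··> n1, ··c··> n2, ··c··> n3
  n1 = ((a.0 + c.0) | b.0)\{a} | ··b··> n4, ··c··> n5
  n2 = (0 | c.b.0)\{a} | ··c··> n5
  n3 = (c.0 + (0 + 0))\{a} | ··c··> n6
  n4 = ((a.0 + c.0) | 0)\{a} | ··c··> n7
  n5 = (0 | b.0)\{a} | ··b··> n7
  n6 = 0\{a} | ∅
  n7 = (0 | 0)\{a} | ∅
Bisimilarity quotient blocks:
  B0 = {m0, n0}
  B1 = {m3, m4, n3, n4}
  B2 = {m6, m7, n6, n7}
  B3 = {m2, n2}
  B4 = {m5, n5}
  B5 = {m1, n1}
m0 ∈ B0, n0 ∈ B0 → same block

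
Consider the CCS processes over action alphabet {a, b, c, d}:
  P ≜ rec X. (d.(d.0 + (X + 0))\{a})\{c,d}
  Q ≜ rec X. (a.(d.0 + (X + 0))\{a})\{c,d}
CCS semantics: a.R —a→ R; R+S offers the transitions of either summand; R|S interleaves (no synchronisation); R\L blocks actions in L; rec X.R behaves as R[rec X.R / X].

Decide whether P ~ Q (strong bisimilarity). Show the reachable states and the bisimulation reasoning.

P ≁ Q

P's transition system — 1 states:
  s0 = rec X. (d.(d.0 + (X + 0))\{a})\{c,d} → (no moves)
Q's transition system — 2 states:
  t0 = rec X. (a.(d.0 + (X + 0))\{a})\{c,d} → —a→ t1
  t1 = (d.0 + ((rec X. (a.(d.0 + (X + 0))\{a})\{c,d}) + 0))\{a}\{c,d} → (no moves)
Bisimilarity quotient blocks:
  B0 = {s0, t1}
  B1 = {t0}
s0 ∈ B0, t0 ∈ B1 → different blocks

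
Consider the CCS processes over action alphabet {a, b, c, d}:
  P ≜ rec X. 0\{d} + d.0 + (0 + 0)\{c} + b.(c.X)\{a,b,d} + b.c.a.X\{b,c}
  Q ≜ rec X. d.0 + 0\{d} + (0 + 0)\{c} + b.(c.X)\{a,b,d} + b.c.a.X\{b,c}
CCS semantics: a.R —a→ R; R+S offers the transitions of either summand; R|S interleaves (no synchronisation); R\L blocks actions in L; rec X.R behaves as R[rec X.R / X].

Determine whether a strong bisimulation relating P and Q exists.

bisimilar

P's transition system — 8 states:
  s0 = rec X. 0\{d} + d.0 + (0 + 0)\{c} + b.(c.X)\{a,b,d} + b.c.a.X\{b,c} ⊢ ··b··> s1, ··b··> s2, ··d··> s3
  s1 = (c.(rec X. 0\{d} + d.0 + (0 + 0)\{c} + b.(c.X)\{a,b,d} + b.c.a.X\{b,c}))\{a,b,d} ⊢ ··c··> s4
  s2 = c.a.(rec X. 0\{d} + d.0 + (0 + 0)\{c} + b.(c.X)\{a,b,d} + b.c.a.X\{b,c})\{b,c} ⊢ ··c··> s5
  s3 = 0 ⊢ ·
  s4 = (rec X. 0\{d} + d.0 + (0 + 0)\{c} + b.(c.X)\{a,b,d} + b.c.a.X\{b,c})\{a,b,d} ⊢ ·
  s5 = a.(rec X. 0\{d} + d.0 + (0 + 0)\{c} + b.(c.X)\{a,b,d} + b.c.a.X\{b,c})\{b,c} ⊢ ··a··> s6
  s6 = (rec X. 0\{d} + d.0 + (0 + 0)\{c} + b.(c.X)\{a,b,d} + b.c.a.X\{b,c})\{b,c} ⊢ ··d··> s7
  s7 = 0\{b,c} ⊢ ·
Q's transition system — 8 states:
  t0 = rec X. d.0 + 0\{d} + (0 + 0)\{c} + b.(c.X)\{a,b,d} + b.c.a.X\{b,c} ⊢ ··b··> t1, ··b··> t2, ··d··> t3
  t1 = (c.(rec X. d.0 + 0\{d} + (0 + 0)\{c} + b.(c.X)\{a,b,d} + b.c.a.X\{b,c}))\{a,b,d} ⊢ ··c··> t4
  t2 = c.a.(rec X. d.0 + 0\{d} + (0 + 0)\{c} + b.(c.X)\{a,b,d} + b.c.a.X\{b,c})\{b,c} ⊢ ··c··> t5
  t3 = 0 ⊢ ·
  t4 = (rec X. d.0 + 0\{d} + (0 + 0)\{c} + b.(c.X)\{a,b,d} + b.c.a.X\{b,c})\{a,b,d} ⊢ ·
  t5 = a.(rec X. d.0 + 0\{d} + (0 + 0)\{c} + b.(c.X)\{a,b,d} + b.c.a.X\{b,c})\{b,c} ⊢ ··a··> t6
  t6 = (rec X. d.0 + 0\{d} + (0 + 0)\{c} + b.(c.X)\{a,b,d} + b.c.a.X\{b,c})\{b,c} ⊢ ··d··> t7
  t7 = 0\{b,c} ⊢ ·
Partition-refinement fixed point:
  B0 = {s0, t0}
  B1 = {s1, t1}
  B2 = {s3, s4, s7, t3, t4, t7}
  B3 = {s2, t2}
  B4 = {s5, t5}
  B5 = {s6, t6}
s0 ∈ B0, t0 ∈ B0 → same block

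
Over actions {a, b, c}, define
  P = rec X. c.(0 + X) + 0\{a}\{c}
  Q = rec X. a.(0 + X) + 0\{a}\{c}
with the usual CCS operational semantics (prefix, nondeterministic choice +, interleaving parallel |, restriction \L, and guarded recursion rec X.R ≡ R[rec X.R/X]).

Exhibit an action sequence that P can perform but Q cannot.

Reachable graph of P (2 states):
  p0 = rec X. c.(0 + X) + 0\{a}\{c} :: -c-> p1
  p1 = 0 + (rec X. c.(0 + X) + 0\{a}\{c}) :: -c-> p1
Reachable graph of Q (2 states):
  q0 = rec X. a.(0 + X) + 0\{a}\{c} :: -a-> q1
  q1 = 0 + (rec X. a.(0 + X) + 0\{a}\{c}) :: -a-> q1
Trace ⟨c⟩ through P, begin at {p0}:
  after c @ step 1: {p1}
  ✓ P
Trace ⟨c⟩ through Q, begin at {q0}:
  after c @ step 1: ∅ (Q stuck)

c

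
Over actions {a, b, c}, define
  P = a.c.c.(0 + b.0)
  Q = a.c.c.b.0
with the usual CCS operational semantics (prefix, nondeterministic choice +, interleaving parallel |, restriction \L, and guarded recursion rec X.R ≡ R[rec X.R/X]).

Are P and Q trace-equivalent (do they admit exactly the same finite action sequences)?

P's transition system — 5 states:
  p0 = a.c.c.(0 + b.0) | ··a··> p1
  p1 = c.c.(0 + b.0) | ··c··> p2
  p2 = c.(0 + b.0) | ··c··> p3
  p3 = 0 + b.0 | ··b··> p4
  p4 = 0 | (no moves)
Q's transition system — 5 states:
  q0 = a.c.c.b.0 | ··a··> q1
  q1 = c.c.b.0 | ··c··> q2
  q2 = c.b.0 | ··c··> q3
  q3 = b.0 | ··b··> q4
  q4 = 0 | (no moves)
Coarsest stable partition (strong bisimilarity classes):
  B0 = {p0, q0}
  B1 = {p1, q1}
  B2 = {p2, q2}
  B3 = {p3, q3}
  B4 = {p4, q4}
p0 ∈ B0, q0 ∈ B0 → same block
Bisimilar ⇒ trace-equivalent.

YES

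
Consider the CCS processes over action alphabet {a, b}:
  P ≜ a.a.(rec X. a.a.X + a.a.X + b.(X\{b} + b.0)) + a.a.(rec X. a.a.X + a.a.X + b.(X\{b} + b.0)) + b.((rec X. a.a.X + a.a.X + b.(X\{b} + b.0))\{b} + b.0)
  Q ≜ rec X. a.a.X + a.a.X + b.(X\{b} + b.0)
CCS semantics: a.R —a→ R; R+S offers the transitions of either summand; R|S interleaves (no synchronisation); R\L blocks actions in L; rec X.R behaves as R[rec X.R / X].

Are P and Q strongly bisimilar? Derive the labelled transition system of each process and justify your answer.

P's transition system — 7 states:
  m0 = a.a.(rec X. a.a.X + a.a.X + b.(X\{b} + b.0)) + a.a.(rec X. a.a.X + a.a.X + b.(X\{b} + b.0)) + b.((rec X. a.a.X + a.a.X + b.(X\{b} + b.0))\{b} + b.0) | -a-> m1, -b-> m2
  m1 = a.(rec X. a.a.X + a.a.X + b.(X\{b} + b.0)) | -a-> m3
  m2 = (rec X. a.a.X + a.a.X + b.(X\{b} + b.0))\{b} + b.0 | -a-> m4, -b-> m5
  m3 = rec X. a.a.X + a.a.X + b.(X\{b} + b.0) | -a-> m1, -b-> m2
  m4 = (a.(rec X. a.a.X + a.a.X + b.(X\{b} + b.0)))\{b} | -a-> m6
  m5 = 0 | stopped
  m6 = (rec X. a.a.X + a.a.X + b.(X\{b} + b.0))\{b} | -a-> m4
Q's transition system — 6 states:
  n0 = rec X. a.a.X + a.a.X + b.(X\{b} + b.0) | -a-> n1, -b-> n2
  n1 = a.(rec X. a.a.X + a.a.X + b.(X\{b} + b.0)) | -a-> n0
  n2 = (rec X. a.a.X + a.a.X + b.(X\{b} + b.0))\{b} + b.0 | -a-> n3, -b-> n4
  n3 = (a.(rec X. a.a.X + a.a.X + b.(X\{b} + b.0)))\{b} | -a-> n5
  n4 = 0 | stopped
  n5 = (rec X. a.a.X + a.a.X + b.(X\{b} + b.0))\{b} | -a-> n3
Bisimilarity quotient blocks:
  B0 = {m0, m3, n0}
  B1 = {m2, n2}
  B2 = {m4, m6, n3, n5}
  B3 = {m5, n4}
  B4 = {m1, n1}
m0 ∈ B0, n0 ∈ B0 → same block

P ~ Q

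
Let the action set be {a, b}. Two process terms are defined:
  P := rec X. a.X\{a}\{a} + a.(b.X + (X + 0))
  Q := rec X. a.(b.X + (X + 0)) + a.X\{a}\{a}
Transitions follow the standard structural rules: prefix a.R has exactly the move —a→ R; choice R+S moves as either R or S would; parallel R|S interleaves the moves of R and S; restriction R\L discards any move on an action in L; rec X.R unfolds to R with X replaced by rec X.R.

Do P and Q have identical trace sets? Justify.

trace-equivalent

Reachable graph of P (3 states):
  p0 = rec X. a.X\{a}\{a} + a.(b.X + (X + 0)) ⊢ ··a··> p1, ··a··> p2
  p1 = (rec X. a.X\{a}\{a} + a.(b.X + (X + 0)))\{a}\{a} ⊢ ∅
  p2 = b.(rec X. a.X\{a}\{a} + a.(b.X + (X + 0))) + ((rec X. a.X\{a}\{a} + a.(b.X + (X + 0))) + 0) ⊢ ··a··> p1, ··a··> p2, ··b··> p0
Reachable graph of Q (3 states):
  q0 = rec X. a.(b.X + (X + 0)) + a.X\{a}\{a} ⊢ ··a··> q1, ··a··> q2
  q1 = (rec X. a.(b.X + (X + 0)) + a.X\{a}\{a})\{a}\{a} ⊢ ∅
  q2 = b.(rec X. a.(b.X + (X + 0)) + a.X\{a}\{a}) + ((rec X. a.(b.X + (X + 0)) + a.X\{a}\{a}) + 0) ⊢ ··a··> q1, ··a··> q2, ··b··> q0
Partition-refinement fixed point:
  B0 = {p0, q0}
  B1 = {p2, q2}
  B2 = {p1, q1}
p0 ∈ B0, q0 ∈ B0 → same block
Bisimilar ⇒ trace-equivalent.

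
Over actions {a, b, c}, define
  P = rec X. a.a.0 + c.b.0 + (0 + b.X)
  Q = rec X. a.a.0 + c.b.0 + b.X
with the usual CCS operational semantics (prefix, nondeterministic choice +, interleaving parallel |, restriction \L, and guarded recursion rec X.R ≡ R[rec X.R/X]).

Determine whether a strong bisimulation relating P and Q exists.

bisimilar

P's transition system — 4 states:
  s0 = rec X. a.a.0 + c.b.0 + (0 + b.X) :: —a→ s1, —b→ s0, —c→ s2
  s1 = a.0 :: —a→ s3
  s2 = b.0 :: —b→ s3
  s3 = 0 :: ∅
Q's transition system — 4 states:
  t0 = rec X. a.a.0 + c.b.0 + b.X :: —a→ t1, —b→ t0, —c→ t2
  t1 = a.0 :: —a→ t3
  t2 = b.0 :: —b→ t3
  t3 = 0 :: ∅
Coarsest stable partition (strong bisimilarity classes):
  B0 = {s0, t0}
  B1 = {s2, t2}
  B2 = {s3, t3}
  B3 = {s1, t1}
s0 ∈ B0, t0 ∈ B0 → same block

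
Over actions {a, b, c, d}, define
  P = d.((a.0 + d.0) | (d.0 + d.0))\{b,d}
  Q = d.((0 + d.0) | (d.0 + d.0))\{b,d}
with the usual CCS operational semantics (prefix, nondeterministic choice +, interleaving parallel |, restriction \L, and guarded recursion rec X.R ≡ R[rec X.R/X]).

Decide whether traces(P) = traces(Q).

P's transition system — 3 states:
  p0 = d.((a.0 + d.0) | (d.0 + d.0))\{b,d} has moves =d=> p1
  p1 = ((a.0 + d.0) | (d.0 + d.0))\{b,d} has moves =a=> p2
  p2 = (0 | (d.0 + d.0))\{b,d} has moves ·
Q's transition system — 2 states:
  q0 = d.((0 + d.0) | (d.0 + d.0))\{b,d} has moves =d=> q1
  q1 = ((0 + d.0) | (d.0 + d.0))\{b,d} has moves ·
Trace ⟨da⟩ through P, begin at {p0}:
  [1] d ⇒ {p1}
  [2] a ⇒ {p2}
  ✓ P
Trace ⟨da⟩ through Q, begin at {q0}:
  [1] d ⇒ {q1}
  [2] a ⇒ ∅  — Q cannot continue

NO — witness ⟨da⟩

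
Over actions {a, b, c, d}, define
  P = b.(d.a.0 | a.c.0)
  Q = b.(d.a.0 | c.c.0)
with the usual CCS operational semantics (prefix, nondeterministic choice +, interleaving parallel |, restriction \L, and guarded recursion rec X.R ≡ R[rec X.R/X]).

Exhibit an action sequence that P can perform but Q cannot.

P's transition system — 10 states:
  s0 = b.(d.a.0 | a.c.0) ⊢ =b=> s1
  s1 = d.a.0 | a.c.0 ⊢ =a=> s2, =d=> s3
  s2 = d.a.0 | c.0 ⊢ =c=> s4, =d=> s5
  s3 = a.0 | a.c.0 ⊢ =a=> s5, =a=> s6
  s4 = d.a.0 | 0 ⊢ =d=> s7
  s5 = a.0 | c.0 ⊢ =a=> s8, =c=> s7
  s6 = 0 | a.c.0 ⊢ =a=> s8
  s7 = a.0 | 0 ⊢ =a=> s9
  s8 = 0 | c.0 ⊢ =c=> s9
  s9 = 0 | 0 ⊢ stopped
Q's transition system — 10 states:
  t0 = b.(d.a.0 | c.c.0) ⊢ =b=> t1
  t1 = d.a.0 | c.c.0 ⊢ =c=> t2, =d=> t3
  t2 = d.a.0 | c.0 ⊢ =c=> t4, =d=> t5
  t3 = a.0 | c.c.0 ⊢ =a=> t6, =c=> t5
  t4 = d.a.0 | 0 ⊢ =d=> t7
  t5 = a.0 | c.0 ⊢ =a=> t8, =c=> t7
  t6 = 0 | c.c.0 ⊢ =c=> t8
  t7 = a.0 | 0 ⊢ =a=> t9
  t8 = 0 | c.0 ⊢ =c=> t9
  t9 = 0 | 0 ⊢ stopped
Trace ⟨ba⟩ through P, begin at {s0}:
  step 1 (b): {s1}
  step 2 (a): {s2}
  — P admits the full trace.
Trace ⟨ba⟩ through Q, begin at {t0}:
  step 1 (b): {t1}
  step 2 (a): ∅  — Q cannot continue

ba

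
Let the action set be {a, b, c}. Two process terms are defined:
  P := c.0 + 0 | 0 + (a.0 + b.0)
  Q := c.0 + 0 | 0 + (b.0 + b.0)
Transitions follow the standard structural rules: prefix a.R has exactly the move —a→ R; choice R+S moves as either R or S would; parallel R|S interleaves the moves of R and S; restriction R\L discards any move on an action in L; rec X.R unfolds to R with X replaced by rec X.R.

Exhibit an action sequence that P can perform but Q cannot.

a

LTS(P): 2 reachable states
  s0 = c.0 + 0 | 0 + (a.0 + b.0) | -a-> s1, -b-> s1, -c-> s1
  s1 = 0 | ∅
LTS(Q): 2 reachable states
  t0 = c.0 + 0 | 0 + (b.0 + b.0) | -b-> t1, -c-> t1
  t1 = 0 | ∅
Trace ⟨a⟩ through P, begin at {s0}:
  after a @ step 1: {s1}
  ✓ P
Trace ⟨a⟩ through Q, begin at {t0}:
  after a @ step 1: ∅ (Q stuck)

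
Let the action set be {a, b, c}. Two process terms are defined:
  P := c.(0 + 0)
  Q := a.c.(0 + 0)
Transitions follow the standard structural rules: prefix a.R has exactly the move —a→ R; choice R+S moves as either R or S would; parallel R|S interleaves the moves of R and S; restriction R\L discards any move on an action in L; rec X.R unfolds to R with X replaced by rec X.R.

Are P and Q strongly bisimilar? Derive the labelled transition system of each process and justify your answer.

P ≁ Q

Reachable graph of P (2 states):
  s0 = c.(0 + 0) has moves —c→ s1
  s1 = 0 + 0 has moves stopped
Reachable graph of Q (3 states):
  t0 = a.c.(0 + 0) has moves —a→ t1
  t1 = c.(0 + 0) has moves —c→ t2
  t2 = 0 + 0 has moves stopped
Bisimilarity quotient blocks:
  B0 = {s0, t1}
  B1 = {s1, t2}
  B2 = {t0}
s0 ∈ B0, t0 ∈ B2 → different blocks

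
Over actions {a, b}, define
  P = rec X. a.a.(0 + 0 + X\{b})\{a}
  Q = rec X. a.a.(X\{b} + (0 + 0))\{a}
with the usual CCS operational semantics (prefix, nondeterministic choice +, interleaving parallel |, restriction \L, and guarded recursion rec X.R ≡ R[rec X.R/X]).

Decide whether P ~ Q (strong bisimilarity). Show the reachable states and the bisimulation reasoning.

Reachable graph of P (3 states):
  s0 = rec X. a.a.(0 + 0 + X\{b})\{a} :: -a-> s1
  s1 = a.(0 + 0 + (rec X. a.a.(0 + 0 + X\{b})\{a})\{b})\{a} :: -a-> s2
  s2 = (0 + 0 + (rec X. a.a.(0 + 0 + X\{b})\{a})\{b})\{a} :: stopped
Reachable graph of Q (3 states):
  t0 = rec X. a.a.(X\{b} + (0 + 0))\{a} :: -a-> t1
  t1 = a.((rec X. a.a.(X\{b} + (0 + 0))\{a})\{b} + (0 + 0))\{a} :: -a-> t2
  t2 = ((rec X. a.a.(X\{b} + (0 + 0))\{a})\{b} + (0 + 0))\{a} :: stopped
Partition-refinement fixed point:
  B0 = {s0, t0}
  B1 = {s1, t1}
  B2 = {s2, t2}
s0 ∈ B0, t0 ∈ B0 → same block

bisimilar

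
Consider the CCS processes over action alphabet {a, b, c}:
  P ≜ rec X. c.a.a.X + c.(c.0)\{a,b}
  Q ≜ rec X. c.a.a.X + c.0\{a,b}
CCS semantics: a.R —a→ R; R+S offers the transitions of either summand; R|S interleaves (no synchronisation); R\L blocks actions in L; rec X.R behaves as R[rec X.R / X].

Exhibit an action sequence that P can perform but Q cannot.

P's transition system — 5 states:
  p0 = rec X. c.a.a.X + c.(c.0)\{a,b} | -c-> p1, -c-> p2
  p1 = (c.0)\{a,b} | -c-> p3
  p2 = a.a.(rec X. c.a.a.X + c.(c.0)\{a,b}) | -a-> p4
  p3 = 0\{a,b} | ·
  p4 = a.(rec X. c.a.a.X + c.(c.0)\{a,b}) | -a-> p0
Q's transition system — 4 states:
  q0 = rec X. c.a.a.X + c.0\{a,b} | -c-> q1, -c-> q2
  q1 = 0\{a,b} | ·
  q2 = a.a.(rec X. c.a.a.X + c.0\{a,b}) | -a-> q3
  q3 = a.(rec X. c.a.a.X + c.0\{a,b}) | -a-> q0
Executing cc from P (initial set {p0}):
  after c @ step 1: {p1, p2}
  after c @ step 2: {p3}
  — P admits the full trace.
Executing cc from Q (initial set {q0}):
  after c @ step 1: {q1, q2}
  after c @ step 2: ∅ (Q stuck)

cc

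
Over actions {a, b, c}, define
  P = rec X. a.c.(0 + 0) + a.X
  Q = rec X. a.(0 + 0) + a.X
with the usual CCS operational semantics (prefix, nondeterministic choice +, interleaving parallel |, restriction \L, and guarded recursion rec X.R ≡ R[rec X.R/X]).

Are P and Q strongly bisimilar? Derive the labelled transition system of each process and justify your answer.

not bisimilar

LTS(P): 3 reachable states
  p0 = rec X. a.c.(0 + 0) + a.X | —a→ p0, —a→ p1
  p1 = c.(0 + 0) | —c→ p2
  p2 = 0 + 0 | ∅
LTS(Q): 2 reachable states
  q0 = rec X. a.(0 + 0) + a.X | —a→ q0, —a→ q1
  q1 = 0 + 0 | ∅
Coarsest stable partition (strong bisimilarity classes):
  B0 = {p0}
  B1 = {p1}
  B2 = {p2, q1}
  B3 = {q0}
p0 ∈ B0, q0 ∈ B3 → different blocks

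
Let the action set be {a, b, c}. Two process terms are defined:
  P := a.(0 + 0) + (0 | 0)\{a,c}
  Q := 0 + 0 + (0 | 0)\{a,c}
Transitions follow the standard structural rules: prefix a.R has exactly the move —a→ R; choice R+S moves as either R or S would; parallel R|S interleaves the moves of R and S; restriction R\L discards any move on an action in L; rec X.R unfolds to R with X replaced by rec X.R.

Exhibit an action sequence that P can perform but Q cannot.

Reachable graph of P (2 states):
  p0 = a.(0 + 0) + (0 | 0)\{a,c} has moves -a-> p1
  p1 = 0 + 0 has moves deadlocked
Reachable graph of Q (1 states):
  q0 = 0 + 0 + (0 | 0)\{a,c} has moves deadlocked
Executing a from P (initial set {p0}):
  [1] a ⇒ {p1}
  — P admits the full trace.
Executing a from Q (initial set {q0}):
  [1] a ⇒ ∅  — Q cannot continue

a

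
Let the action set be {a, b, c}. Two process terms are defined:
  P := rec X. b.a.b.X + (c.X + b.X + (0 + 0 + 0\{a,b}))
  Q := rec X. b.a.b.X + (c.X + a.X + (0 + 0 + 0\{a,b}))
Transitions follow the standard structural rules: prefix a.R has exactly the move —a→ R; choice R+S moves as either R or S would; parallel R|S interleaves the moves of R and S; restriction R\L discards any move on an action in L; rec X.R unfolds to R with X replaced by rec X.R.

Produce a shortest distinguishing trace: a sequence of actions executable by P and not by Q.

P's transition system — 3 states:
  m0 = rec X. b.a.b.X + (c.X + b.X + (0 + 0 + 0\{a,b})) → =b=> m0, =b=> m1, =c=> m0
  m1 = a.b.(rec X. b.a.b.X + (c.X + b.X + (0 + 0 + 0\{a,b}))) → =a=> m2
  m2 = b.(rec X. b.a.b.X + (c.X + b.X + (0 + 0 + 0\{a,b}))) → =b=> m0
Q's transition system — 3 states:
  n0 = rec X. b.a.b.X + (c.X + a.X + (0 + 0 + 0\{a,b})) → =a=> n0, =b=> n1, =c=> n0
  n1 = a.b.(rec X. b.a.b.X + (c.X + a.X + (0 + 0 + 0\{a,b}))) → =a=> n2
  n2 = b.(rec X. b.a.b.X + (c.X + a.X + (0 + 0 + 0\{a,b}))) → =b=> n0
Trace ⟨bb⟩ through P, begin at {m0}:
  step 1 (b): {m0, m1}
  step 2 (b): {m0, m1}
  ✓ P
Trace ⟨bb⟩ through Q, begin at {n0}:
  step 1 (b): {n1}
  step 2 (b): ∅  — Q cannot continue

bb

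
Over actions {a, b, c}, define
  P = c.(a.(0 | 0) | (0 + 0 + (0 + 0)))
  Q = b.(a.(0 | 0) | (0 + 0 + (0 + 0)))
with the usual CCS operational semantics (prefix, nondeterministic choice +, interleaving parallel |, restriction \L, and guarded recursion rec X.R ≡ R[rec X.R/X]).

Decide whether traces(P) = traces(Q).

trace-distinct — witness ⟨c⟩

P's transition system — 3 states:
  u0 = c.(a.(0 | 0) | (0 + 0 + (0 + 0))) | --c--▸ u1
  u1 = a.(0 | 0) | (0 + 0 + (0 + 0)) | --a--▸ u2
  u2 = 0 | 0 | (0 + 0 + (0 + 0)) | ·
Q's transition system — 3 states:
  v0 = b.(a.(0 | 0) | (0 + 0 + (0 + 0))) | --b--▸ v1
  v1 = a.(0 | 0) | (0 + 0 + (0 + 0)) | --a--▸ v2
  v2 = 0 | 0 | (0 + 0 + (0 + 0)) | ·
Executing c from P (initial set {u0}):
  step 1 (c): {u1}
  P completes σ.
Executing c from Q (initial set {v0}):
  step 1 (c): no successor for Q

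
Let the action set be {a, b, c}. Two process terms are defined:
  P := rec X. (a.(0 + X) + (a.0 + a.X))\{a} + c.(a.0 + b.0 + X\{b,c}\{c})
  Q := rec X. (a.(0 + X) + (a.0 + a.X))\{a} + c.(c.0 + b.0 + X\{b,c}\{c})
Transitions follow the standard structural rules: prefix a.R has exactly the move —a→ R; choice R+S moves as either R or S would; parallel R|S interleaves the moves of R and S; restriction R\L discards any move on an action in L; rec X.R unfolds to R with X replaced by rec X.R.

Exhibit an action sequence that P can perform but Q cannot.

P's transition system — 3 states:
  p0 = rec X. (a.(0 + X) + (a.0 + a.X))\{a} + c.(a.0 + b.0 + X\{b,c}\{c}) :: --c--▸ p1
  p1 = a.0 + b.0 + (rec X. (a.(0 + X) + (a.0 + a.X))\{a} + c.(a.0 + b.0 + X\{b,c}\{c}))\{b,c}\{c} :: --a--▸ p2, --b--▸ p2
  p2 = 0 :: ·
Q's transition system — 3 states:
  q0 = rec X. (a.(0 + X) + (a.0 + a.X))\{a} + c.(c.0 + b.0 + X\{b,c}\{c}) :: --c--▸ q1
  q1 = c.0 + b.0 + (rec X. (a.(0 + X) + (a.0 + a.X))\{a} + c.(c.0 + b.0 + X\{b,c}\{c}))\{b,c}\{c} :: --b--▸ q2, --c--▸ q2
  q2 = 0 :: ·
Executing ca from P (initial set {p0}):
  step 1 (c): {p1}
  step 2 (a): {p2}
  P completes σ.
Executing ca from Q (initial set {q0}):
  step 1 (c): {q1}
  step 2 (a): ∅ (Q stuck)

ca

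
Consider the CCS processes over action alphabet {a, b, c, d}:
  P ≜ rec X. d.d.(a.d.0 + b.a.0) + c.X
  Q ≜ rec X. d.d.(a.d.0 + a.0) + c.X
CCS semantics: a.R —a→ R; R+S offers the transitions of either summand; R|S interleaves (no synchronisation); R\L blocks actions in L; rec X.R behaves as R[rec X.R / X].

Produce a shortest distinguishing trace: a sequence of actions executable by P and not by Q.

Reachable graph of P (6 states):
  m0 = rec X. d.d.(a.d.0 + b.a.0) + c.X :: -c-> m0, -d-> m1
  m1 = d.(a.d.0 + b.a.0) :: -d-> m2
  m2 = a.d.0 + b.a.0 :: -a-> m3, -b-> m4
  m3 = d.0 :: -d-> m5
  m4 = a.0 :: -a-> m5
  m5 = 0 :: deadlocked
Reachable graph of Q (5 states):
  n0 = rec X. d.d.(a.d.0 + a.0) + c.X :: -c-> n0, -d-> n1
  n1 = d.(a.d.0 + a.0) :: -d-> n2
  n2 = a.d.0 + a.0 :: -a-> n3, -a-> n4
  n3 = 0 :: deadlocked
  n4 = d.0 :: -d-> n3
Run σ = ⟨ddb⟩ on P: start {m0}
  after d @ step 1: {m1}
  after d @ step 2: {m2}
  after b @ step 3: {m4}
  — P admits the full trace.
Run σ = ⟨ddb⟩ on Q: start {n0}
  after d @ step 1: {n1}
  after d @ step 2: {n2}
  after b @ step 3: no successor for Q

ddb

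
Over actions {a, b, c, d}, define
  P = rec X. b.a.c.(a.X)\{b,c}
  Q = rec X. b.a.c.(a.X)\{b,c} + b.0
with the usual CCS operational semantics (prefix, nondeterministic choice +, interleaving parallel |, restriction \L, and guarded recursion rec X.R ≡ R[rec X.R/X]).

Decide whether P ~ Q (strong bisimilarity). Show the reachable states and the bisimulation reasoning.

P ≁ Q

Reachable graph of P (5 states):
  u0 = rec X. b.a.c.(a.X)\{b,c} → -b-> u1
  u1 = a.c.(a.(rec X. b.a.c.(a.X)\{b,c}))\{b,c} → -a-> u2
  u2 = c.(a.(rec X. b.a.c.(a.X)\{b,c}))\{b,c} → -c-> u3
  u3 = (a.(rec X. b.a.c.(a.X)\{b,c}))\{b,c} → -a-> u4
  u4 = (rec X. b.a.c.(a.X)\{b,c})\{b,c} → stopped
Reachable graph of Q (6 states):
  v0 = rec X. b.a.c.(a.X)\{b,c} + b.0 → -b-> v1, -b-> v2
  v1 = 0 → stopped
  v2 = a.c.(a.(rec X. b.a.c.(a.X)\{b,c} + b.0))\{b,c} → -a-> v3
  v3 = c.(a.(rec X. b.a.c.(a.X)\{b,c} + b.0))\{b,c} → -c-> v4
  v4 = (a.(rec X. b.a.c.(a.X)\{b,c} + b.0))\{b,c} → -a-> v5
  v5 = (rec X. b.a.c.(a.X)\{b,c} + b.0)\{b,c} → stopped
Bisimilarity quotient blocks:
  B0 = {u0}
  B1 = {u1, v2}
  B2 = {u2, v3}
  B3 = {u3, v4}
  B4 = {u4, v1, v5}
  B5 = {v0}
u0 ∈ B0, v0 ∈ B5 → different blocks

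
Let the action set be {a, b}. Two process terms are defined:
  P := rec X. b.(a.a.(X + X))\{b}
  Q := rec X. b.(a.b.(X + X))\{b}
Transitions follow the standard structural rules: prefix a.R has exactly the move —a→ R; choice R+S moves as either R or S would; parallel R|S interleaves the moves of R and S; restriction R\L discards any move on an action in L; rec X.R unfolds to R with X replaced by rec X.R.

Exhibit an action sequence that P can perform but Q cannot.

baa

P's transition system — 4 states:
  p0 = rec X. b.(a.a.(X + X))\{b} | ··b··> p1
  p1 = (a.a.((rec X. b.(a.a.(X + X))\{b}) + (rec X. b.(a.a.(X + X))\{b})))\{b} | ··a··> p2
  p2 = (a.((rec X. b.(a.a.(X + X))\{b}) + (rec X. b.(a.a.(X + X))\{b})))\{b} | ··a··> p3
  p3 = ((rec X. b.(a.a.(X + X))\{b}) + (rec X. b.(a.a.(X + X))\{b}))\{b} | stopped
Q's transition system — 3 states:
  q0 = rec X. b.(a.b.(X + X))\{b} | ··b··> q1
  q1 = (a.b.((rec X. b.(a.b.(X + X))\{b}) + (rec X. b.(a.b.(X + X))\{b})))\{b} | ··a··> q2
  q2 = (b.((rec X. b.(a.b.(X + X))\{b}) + (rec X. b.(a.b.(X + X))\{b})))\{b} | stopped
Executing baa from P (initial set {p0}):
  [1] b ⇒ {p1}
  [2] a ⇒ {p2}
  [3] a ⇒ {p3}
  ✓ P
Executing baa from Q (initial set {q0}):
  [1] b ⇒ {q1}
  [2] a ⇒ {q2}
  [3] a ⇒ ∅  — Q cannot continue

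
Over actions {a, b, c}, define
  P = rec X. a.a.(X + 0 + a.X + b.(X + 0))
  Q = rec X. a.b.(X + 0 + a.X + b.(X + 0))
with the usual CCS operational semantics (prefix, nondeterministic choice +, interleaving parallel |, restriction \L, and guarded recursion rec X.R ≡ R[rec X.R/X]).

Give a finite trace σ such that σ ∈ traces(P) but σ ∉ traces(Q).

P's transition system — 4 states:
  u0 = rec X. a.a.(X + 0 + a.X + b.(X + 0)) → ··a··> u1
  u1 = a.((rec X. a.a.(X + 0 + a.X + b.(X + 0))) + 0 + a.(rec X. a.a.(X + 0 + a.X + b.(X + 0))) + b.((rec X. a.a.(X + 0 + a.X + b.(X + 0))) + 0)) → ··a··> u2
  u2 = (rec X. a.a.(X + 0 + a.X + b.(X + 0))) + 0 + a.(rec X. a.a.(X + 0 + a.X + b.(X + 0))) + b.((rec X. a.a.(X + 0 + a.X + b.(X + 0))) + 0) → ··a··> u0, ··a··> u1, ··b··> u3
  u3 = (rec X. a.a.(X + 0 + a.X + b.(X + 0))) + 0 → ··a··> u1
Q's transition system — 4 states:
  v0 = rec X. a.b.(X + 0 + a.X + b.(X + 0)) → ··a··> v1
  v1 = b.((rec X. a.b.(X + 0 + a.X + b.(X + 0))) + 0 + a.(rec X. a.b.(X + 0 + a.X + b.(X + 0))) + b.((rec X. a.b.(X + 0 + a.X + b.(X + 0))) + 0)) → ··b··> v2
  v2 = (rec X. a.b.(X + 0 + a.X + b.(X + 0))) + 0 + a.(rec X. a.b.(X + 0 + a.X + b.(X + 0))) + b.((rec X. a.b.(X + 0 + a.X + b.(X + 0))) + 0) → ··a··> v0, ··a··> v1, ··b··> v3
  v3 = (rec X. a.b.(X + 0 + a.X + b.(X + 0))) + 0 → ··a··> v1
Run σ = ⟨aa⟩ on P: start {u0}
  after a @ step 1: {u1}
  after a @ step 2: {u2}
  — P admits the full trace.
Run σ = ⟨aa⟩ on Q: start {v0}
  after a @ step 1: {v1}
  after a @ step 2: ∅  — Q cannot continue

aa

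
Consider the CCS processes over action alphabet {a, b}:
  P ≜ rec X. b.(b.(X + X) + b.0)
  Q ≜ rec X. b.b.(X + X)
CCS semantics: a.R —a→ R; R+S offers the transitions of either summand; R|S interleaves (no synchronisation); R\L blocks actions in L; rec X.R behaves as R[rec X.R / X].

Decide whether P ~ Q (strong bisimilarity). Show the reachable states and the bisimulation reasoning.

LTS(P): 4 reachable states
  u0 = rec X. b.(b.(X + X) + b.0) | ··b··> u1
  u1 = b.((rec X. b.(b.(X + X) + b.0)) + (rec X. b.(b.(X + X) + b.0))) + b.0 | ··b··> u2, ··b··> u3
  u2 = (rec X. b.(b.(X + X) + b.0)) + (rec X. b.(b.(X + X) + b.0)) | ··b··> u1
  u3 = 0 | deadlocked
LTS(Q): 3 reachable states
  v0 = rec X. b.b.(X + X) | ··b··> v1
  v1 = b.((rec X. b.b.(X + X)) + (rec X. b.b.(X + X))) | ··b··> v2
  v2 = (rec X. b.b.(X + X)) + (rec X. b.b.(X + X)) | ··b··> v1
Partition-refinement fixed point:
  B0 = {u0, u2}
  B1 = {u1}
  B2 = {u3}
  B3 = {v0, v1, v2}
u0 ∈ B0, v0 ∈ B3 → different blocks

NO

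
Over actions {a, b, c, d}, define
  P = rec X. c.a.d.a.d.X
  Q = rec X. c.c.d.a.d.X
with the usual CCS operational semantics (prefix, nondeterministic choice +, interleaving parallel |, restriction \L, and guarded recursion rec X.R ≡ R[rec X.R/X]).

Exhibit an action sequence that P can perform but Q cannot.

P's transition system — 5 states:
  p0 = rec X. c.a.d.a.d.X → ··c··> p1
  p1 = a.d.a.d.(rec X. c.a.d.a.d.X) → ··a··> p2
  p2 = d.a.d.(rec X. c.a.d.a.d.X) → ··d··> p3
  p3 = a.d.(rec X. c.a.d.a.d.X) → ··a··> p4
  p4 = d.(rec X. c.a.d.a.d.X) → ··d··> p0
Q's transition system — 5 states:
  q0 = rec X. c.c.d.a.d.X → ··c··> q1
  q1 = c.d.a.d.(rec X. c.c.d.a.d.X) → ··c··> q2
  q2 = d.a.d.(rec X. c.c.d.a.d.X) → ··d··> q3
  q3 = a.d.(rec X. c.c.d.a.d.X) → ··a··> q4
  q4 = d.(rec X. c.c.d.a.d.X) → ··d··> q0
Trace ⟨ca⟩ through P, begin at {p0}:
  [1] c ⇒ {p1}
  [2] a ⇒ {p2}
  P completes σ.
Trace ⟨ca⟩ through Q, begin at {q0}:
  [1] c ⇒ {q1}
  [2] a ⇒ ∅ (Q stuck)

ca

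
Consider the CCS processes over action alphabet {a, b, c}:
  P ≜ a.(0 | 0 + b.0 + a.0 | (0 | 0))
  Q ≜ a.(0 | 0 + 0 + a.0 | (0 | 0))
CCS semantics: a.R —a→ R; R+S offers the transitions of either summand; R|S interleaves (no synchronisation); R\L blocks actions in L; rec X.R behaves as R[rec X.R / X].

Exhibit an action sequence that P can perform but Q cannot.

ab

Reachable graph of P (4 states):
  u0 = a.(0 | 0 + b.0 + a.0 | (0 | 0)) ⊢ ··a··> u1
  u1 = 0 | 0 + b.0 + a.0 | (0 | 0) ⊢ ··a··> u2, ··b··> u3
  u2 = 0 | (0 | 0) ⊢ deadlocked
  u3 = 0 ⊢ deadlocked
Reachable graph of Q (3 states):
  v0 = a.(0 | 0 + 0 + a.0 | (0 | 0)) ⊢ ··a··> v1
  v1 = 0 | 0 + 0 + a.0 | (0 | 0) ⊢ ··a··> v2
  v2 = 0 | (0 | 0) ⊢ deadlocked
Trace ⟨ab⟩ through P, begin at {u0}:
  step 1 (a): {u1}
  step 2 (b): {u3}
  — P admits the full trace.
Trace ⟨ab⟩ through Q, begin at {v0}:
  step 1 (a): {v1}
  step 2 (b): ∅  — Q cannot continue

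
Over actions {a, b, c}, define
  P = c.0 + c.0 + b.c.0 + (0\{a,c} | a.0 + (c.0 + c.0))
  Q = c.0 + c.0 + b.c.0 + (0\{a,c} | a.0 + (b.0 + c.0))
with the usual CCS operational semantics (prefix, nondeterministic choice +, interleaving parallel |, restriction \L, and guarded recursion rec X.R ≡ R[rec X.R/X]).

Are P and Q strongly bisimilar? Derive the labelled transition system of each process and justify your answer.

P's transition system — 4 states:
  s0 = c.0 + c.0 + b.c.0 + (0\{a,c} | a.0 + (c.0 + c.0)) | =a=> s1, =b=> s2, =c=> s3
  s1 = 0\{a,c} | 0 | (no moves)
  s2 = c.0 | =c=> s3
  s3 = 0 | (no moves)
Q's transition system — 4 states:
  t0 = c.0 + c.0 + b.c.0 + (0\{a,c} | a.0 + (b.0 + c.0)) | =a=> t1, =b=> t2, =b=> t3, =c=> t2
  t1 = 0\{a,c} | 0 | (no moves)
  t2 = 0 | (no moves)
  t3 = c.0 | =c=> t2
Bisimilarity quotient blocks:
  B0 = {s0}
  B1 = {s2, t3}
  B2 = {s1, s3, t1, t2}
  B3 = {t0}
s0 ∈ B0, t0 ∈ B3 → different blocks

NO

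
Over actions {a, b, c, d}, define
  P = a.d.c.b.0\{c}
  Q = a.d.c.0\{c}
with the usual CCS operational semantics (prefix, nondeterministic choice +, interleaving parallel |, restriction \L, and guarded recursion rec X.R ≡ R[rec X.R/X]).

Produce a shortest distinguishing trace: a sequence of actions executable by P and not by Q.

adcb

LTS(P): 5 reachable states
  u0 = a.d.c.b.0\{c} has moves --a--▸ u1
  u1 = d.c.b.0\{c} has moves --d--▸ u2
  u2 = c.b.0\{c} has moves --c--▸ u3
  u3 = b.0\{c} has moves --b--▸ u4
  u4 = 0\{c} has moves stopped
LTS(Q): 4 reachable states
  v0 = a.d.c.0\{c} has moves --a--▸ v1
  v1 = d.c.0\{c} has moves --d--▸ v2
  v2 = c.0\{c} has moves --c--▸ v3
  v3 = 0\{c} has moves stopped
Trace ⟨adcb⟩ through P, begin at {u0}:
  [1] a ⇒ {u1}
  [2] d ⇒ {u2}
  [3] c ⇒ {u3}
  [4] b ⇒ {u4}
  P completes σ.
Trace ⟨adcb⟩ through Q, begin at {v0}:
  [1] a ⇒ {v1}
  [2] d ⇒ {v2}
  [3] c ⇒ {v3}
  [4] b ⇒ ∅ (Q stuck)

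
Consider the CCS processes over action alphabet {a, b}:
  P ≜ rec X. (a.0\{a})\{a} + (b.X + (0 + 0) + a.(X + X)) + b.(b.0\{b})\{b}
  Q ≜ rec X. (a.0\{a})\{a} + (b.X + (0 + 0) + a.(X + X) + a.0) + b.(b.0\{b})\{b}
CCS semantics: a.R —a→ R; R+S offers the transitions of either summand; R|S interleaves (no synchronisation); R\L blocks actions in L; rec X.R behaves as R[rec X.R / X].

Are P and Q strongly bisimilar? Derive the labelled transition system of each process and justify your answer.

P's transition system — 3 states:
  m0 = rec X. (a.0\{a})\{a} + (b.X + (0 + 0) + a.(X + X)) + b.(b.0\{b})\{b} :: -a-> m1, -b-> m0, -b-> m2
  m1 = (rec X. (a.0\{a})\{a} + (b.X + (0 + 0) + a.(X + X)) + b.(b.0\{b})\{b}) + (rec X. (a.0\{a})\{a} + (b.X + (0 + 0) + a.(X + X)) + b.(b.0\{b})\{b}) :: -a-> m1, -b-> m0, -b-> m2
  m2 = (b.0\{b})\{b} :: ∅
Q's transition system — 4 states:
  n0 = rec X. (a.0\{a})\{a} + (b.X + (0 + 0) + a.(X + X) + a.0) + b.(b.0\{b})\{b} :: -a-> n1, -a-> n2, -b-> n0, -b-> n3
  n1 = (rec X. (a.0\{a})\{a} + (b.X + (0 + 0) + a.(X + X) + a.0) + b.(b.0\{b})\{b}) + (rec X. (a.0\{a})\{a} + (b.X + (0 + 0) + a.(X + X) + a.0) + b.(b.0\{b})\{b}) :: -a-> n1, -a-> n2, -b-> n0, -b-> n3
  n2 = 0 :: ∅
  n3 = (b.0\{b})\{b} :: ∅
Bisimilarity quotient blocks:
  B0 = {m0, m1}
  B1 = {m2, n2, n3}
  B2 = {n0, n1}
m0 ∈ B0, n0 ∈ B2 → different blocks

not bisimilar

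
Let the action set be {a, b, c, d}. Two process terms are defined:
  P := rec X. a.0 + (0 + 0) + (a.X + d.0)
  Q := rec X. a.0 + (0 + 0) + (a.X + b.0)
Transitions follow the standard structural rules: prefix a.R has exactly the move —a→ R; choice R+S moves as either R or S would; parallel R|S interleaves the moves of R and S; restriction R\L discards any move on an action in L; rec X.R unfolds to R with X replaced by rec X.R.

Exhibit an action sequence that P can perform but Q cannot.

d

Reachable graph of P (2 states):
  u0 = rec X. a.0 + (0 + 0) + (a.X + d.0) → ··a··> u0, ··a··> u1, ··d··> u1
  u1 = 0 → ·
Reachable graph of Q (2 states):
  v0 = rec X. a.0 + (0 + 0) + (a.X + b.0) → ··a··> v0, ··a··> v1, ··b··> v1
  v1 = 0 → ·
Trace ⟨d⟩ through P, begin at {u0}:
  after d @ step 1: {u1}
  ✓ P
Trace ⟨d⟩ through Q, begin at {v0}:
  after d @ step 1: ∅  — Q cannot continue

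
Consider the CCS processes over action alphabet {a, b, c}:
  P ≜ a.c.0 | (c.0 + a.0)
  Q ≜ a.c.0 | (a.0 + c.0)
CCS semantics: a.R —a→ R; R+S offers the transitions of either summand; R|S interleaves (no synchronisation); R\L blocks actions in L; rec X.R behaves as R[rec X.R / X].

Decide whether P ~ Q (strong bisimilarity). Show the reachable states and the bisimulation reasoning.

bisimilar

P's transition system — 6 states:
  s0 = a.c.0 | (c.0 + a.0) | -a-> s1, -a-> s2, -c-> s1
  s1 = a.c.0 | 0 | -a-> s3
  s2 = c.0 | (c.0 + a.0) | -a-> s3, -c-> s3, -c-> s4
  s3 = c.0 | 0 | -c-> s5
  s4 = 0 | (c.0 + a.0) | -a-> s5, -c-> s5
  s5 = 0 | 0 | (no moves)
Q's transition system — 6 states:
  t0 = a.c.0 | (a.0 + c.0) | -a-> t1, -a-> t2, -c-> t1
  t1 = a.c.0 | 0 | -a-> t3
  t2 = c.0 | (a.0 + c.0) | -a-> t3, -c-> t3, -c-> t4
  t3 = c.0 | 0 | -c-> t5
  t4 = 0 | (a.0 + c.0) | -a-> t5, -c-> t5
  t5 = 0 | 0 | (no moves)
Partition-refinement fixed point:
  B0 = {s0, t0}
  B1 = {s1, t1}
  B2 = {s3, t3}
  B3 = {s5, t5}
  B4 = {s2, t2}
  B5 = {s4, t4}
s0 ∈ B0, t0 ∈ B0 → same block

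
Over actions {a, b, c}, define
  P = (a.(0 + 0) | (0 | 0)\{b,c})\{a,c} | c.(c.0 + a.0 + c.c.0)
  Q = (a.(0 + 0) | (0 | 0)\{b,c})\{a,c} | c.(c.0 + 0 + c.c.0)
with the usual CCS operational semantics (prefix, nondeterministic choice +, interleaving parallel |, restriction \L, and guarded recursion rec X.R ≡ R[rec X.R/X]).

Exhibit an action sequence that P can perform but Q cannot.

P's transition system — 4 states:
  m0 = (a.(0 + 0) | (0 | 0)\{b,c})\{a,c} | c.(c.0 + a.0 + c.c.0) has moves —c→ m1
  m1 = (a.(0 + 0) | (0 | 0)\{b,c})\{a,c} | (c.0 + a.0 + c.c.0) has moves —a→ m2, —c→ m2, —c→ m3
  m2 = (a.(0 + 0) | (0 | 0)\{b,c})\{a,c} | 0 has moves (no moves)
  m3 = (a.(0 + 0) | (0 | 0)\{b,c})\{a,c} | c.0 has moves —c→ m2
Q's transition system — 4 states:
  n0 = (a.(0 + 0) | (0 | 0)\{b,c})\{a,c} | c.(c.0 + 0 + c.c.0) has moves —c→ n1
  n1 = (a.(0 + 0) | (0 | 0)\{b,c})\{a,c} | (c.0 + 0 + c.c.0) has moves —c→ n2, —c→ n3
  n2 = (a.(0 + 0) | (0 | 0)\{b,c})\{a,c} | 0 has moves (no moves)
  n3 = (a.(0 + 0) | (0 | 0)\{b,c})\{a,c} | c.0 has moves —c→ n2
Executing ca from P (initial set {m0}):
  after c @ step 1: {m1}
  after a @ step 2: {m2}
  ✓ P
Executing ca from Q (initial set {n0}):
  after c @ step 1: {n1}
  after a @ step 2: no successor for Q

ca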